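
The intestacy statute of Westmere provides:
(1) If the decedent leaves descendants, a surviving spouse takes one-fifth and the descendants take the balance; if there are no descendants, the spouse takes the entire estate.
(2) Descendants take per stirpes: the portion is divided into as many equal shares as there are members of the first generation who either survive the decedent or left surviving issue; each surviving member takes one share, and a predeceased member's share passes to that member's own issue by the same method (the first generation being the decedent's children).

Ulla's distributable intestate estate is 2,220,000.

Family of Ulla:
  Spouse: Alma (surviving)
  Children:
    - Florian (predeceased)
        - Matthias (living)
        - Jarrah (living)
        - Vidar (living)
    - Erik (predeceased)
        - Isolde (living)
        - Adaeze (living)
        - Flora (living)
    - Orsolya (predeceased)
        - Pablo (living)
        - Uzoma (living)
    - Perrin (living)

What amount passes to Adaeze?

Alma takes one-fifth of 2,220,000 = 444,000. The remaining 1,776,000 passes to the descendants.
The descendants' portion (1,776,000) is divided into 4 shares of 444,000: Perrin takes 444,000; Florian's 444,000 share passes to Florian's issue; Erik's 444,000 share passes to Erik's issue; Orsolya's 444,000 share passes to Orsolya's issue.
Florian's share (444,000) is divided into 3 shares of 148,000: Matthias, Jarrah, and Vidar each take 148,000.
Erik's share (444,000) is divided into 3 shares of 148,000: Isolde, Adaeze, and Flora each take 148,000.
Orsolya's share (444,000) is divided into 2 shares of 222,000: Pablo and Uzoma each take 222,000.

Adaeze receives 148,000.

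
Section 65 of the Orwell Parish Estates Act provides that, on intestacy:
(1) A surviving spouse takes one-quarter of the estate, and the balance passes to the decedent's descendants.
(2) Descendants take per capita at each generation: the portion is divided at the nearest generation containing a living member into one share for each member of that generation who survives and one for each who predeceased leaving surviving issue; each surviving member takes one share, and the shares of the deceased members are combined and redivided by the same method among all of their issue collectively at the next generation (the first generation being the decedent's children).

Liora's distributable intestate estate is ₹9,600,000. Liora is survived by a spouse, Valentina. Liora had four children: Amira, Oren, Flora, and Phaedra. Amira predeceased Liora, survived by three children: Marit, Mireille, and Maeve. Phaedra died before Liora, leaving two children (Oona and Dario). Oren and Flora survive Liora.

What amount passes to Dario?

Valentina takes one-quarter of ₹9,600,000 = ₹2,400,000. The remaining ₹7,200,000 passes to the descendants.
The descendants' portion (₹7,200,000) is divided at the children's generation into 4 shares of ₹1,800,000. Oren and Flora each take ₹1,800,000. The 2 shares of the deceased (Amira and Phaedra) are combined into a pool of ₹3,600,000.
That pool (₹3,600,000) is divided at the grandchildren's generation equally among Marit, Mireille, Maeve, Oona, and Dario: ₹720,000 each.

Dario receives ₹720,000.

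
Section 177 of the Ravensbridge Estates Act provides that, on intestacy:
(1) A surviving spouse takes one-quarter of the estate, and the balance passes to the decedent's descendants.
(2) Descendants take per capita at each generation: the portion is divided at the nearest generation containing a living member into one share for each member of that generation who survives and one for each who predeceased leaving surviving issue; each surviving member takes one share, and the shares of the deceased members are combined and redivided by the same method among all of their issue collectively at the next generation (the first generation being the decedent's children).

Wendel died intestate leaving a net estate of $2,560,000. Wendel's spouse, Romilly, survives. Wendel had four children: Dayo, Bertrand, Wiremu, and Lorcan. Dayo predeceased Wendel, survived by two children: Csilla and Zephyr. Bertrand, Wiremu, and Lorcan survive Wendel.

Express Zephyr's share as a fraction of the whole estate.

Romilly takes one-quarter of $2,560,000 = $640,000. The remaining $1,920,000 passes to the descendants.
The descendants' portion ($1,920,000) is divided at the children's generation into 4 shares of $480,000. Bertrand, Wiremu, and Lorcan each take $480,000. The remaining share for the deceased Dayo ($480,000) is carried to the next generation.
That pool ($480,000) is divided at the grandchildren's generation equally among Csilla and Zephyr: $240,000 each.

Zephyr receives 3/32 of the estate.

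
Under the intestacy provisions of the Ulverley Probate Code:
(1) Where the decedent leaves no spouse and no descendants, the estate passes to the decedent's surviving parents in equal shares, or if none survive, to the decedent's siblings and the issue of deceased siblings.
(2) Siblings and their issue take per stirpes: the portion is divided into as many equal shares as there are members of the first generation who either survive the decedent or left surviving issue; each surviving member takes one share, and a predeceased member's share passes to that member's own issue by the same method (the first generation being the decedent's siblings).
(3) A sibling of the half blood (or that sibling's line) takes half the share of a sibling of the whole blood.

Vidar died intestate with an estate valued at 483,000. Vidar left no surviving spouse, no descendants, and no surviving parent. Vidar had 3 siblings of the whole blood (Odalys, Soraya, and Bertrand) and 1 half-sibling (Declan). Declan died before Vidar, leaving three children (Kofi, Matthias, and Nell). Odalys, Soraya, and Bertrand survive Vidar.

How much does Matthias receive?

Matthias receives 23,000.

The entire 483,000 passes to the siblings and their issue.
Counting each half-blood sibling's line as half a unit, there are 7/2 units in 483,000, so one unit is 138,000. Whole-blood lines (Odalys, Soraya, and Bertrand) take 138,000 each; half-blood lines (Declan) take 69,000 each.
Declan's share (69,000) is divided into 3 shares of 23,000: Kofi, Matthias, and Nell each take 23,000.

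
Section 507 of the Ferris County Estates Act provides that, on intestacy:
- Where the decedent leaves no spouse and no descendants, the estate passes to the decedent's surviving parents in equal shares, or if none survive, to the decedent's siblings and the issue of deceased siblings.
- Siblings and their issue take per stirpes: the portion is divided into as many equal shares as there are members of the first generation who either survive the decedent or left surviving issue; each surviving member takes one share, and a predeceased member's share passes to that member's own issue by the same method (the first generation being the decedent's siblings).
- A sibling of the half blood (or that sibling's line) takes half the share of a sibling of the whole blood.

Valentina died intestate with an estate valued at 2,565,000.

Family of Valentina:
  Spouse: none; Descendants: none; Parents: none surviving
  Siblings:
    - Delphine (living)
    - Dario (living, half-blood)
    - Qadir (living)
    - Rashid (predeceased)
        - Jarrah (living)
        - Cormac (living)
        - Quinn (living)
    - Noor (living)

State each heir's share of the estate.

The entire 2,565,000 passes to the siblings and their issue.
Counting each half-blood sibling's line as half a unit, there are 9/2 units in 2,565,000, so one unit is 570,000. Whole-blood lines (Delphine, Qadir, Rashid, and Noor) take 570,000 each; half-blood lines (Dario) take 285,000 each.
Rashid's share (570,000) is divided into 3 shares of 190,000: Jarrah, Cormac, and Quinn each take 190,000.

Delphine: 570,000; Dario: 285,000; Qadir: 570,000; Jarrah: 190,000; Cormac: 190,000; Quinn: 190,000; Noor: 570,000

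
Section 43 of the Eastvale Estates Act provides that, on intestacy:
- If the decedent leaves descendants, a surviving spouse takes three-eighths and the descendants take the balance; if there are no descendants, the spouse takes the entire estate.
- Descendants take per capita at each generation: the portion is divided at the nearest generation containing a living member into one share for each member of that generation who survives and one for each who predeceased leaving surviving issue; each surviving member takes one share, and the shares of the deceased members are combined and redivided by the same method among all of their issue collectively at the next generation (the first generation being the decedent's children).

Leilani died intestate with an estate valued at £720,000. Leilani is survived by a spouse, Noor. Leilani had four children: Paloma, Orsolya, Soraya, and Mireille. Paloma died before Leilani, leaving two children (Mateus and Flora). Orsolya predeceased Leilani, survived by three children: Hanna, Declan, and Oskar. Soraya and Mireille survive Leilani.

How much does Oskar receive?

Noor takes three-eighths of £720,000 = £270,000. The remaining £450,000 passes to the descendants.
The descendants' portion (£450,000) is divided at the children's generation into 4 shares of £112,500. Soraya and Mireille each take £112,500. The 2 shares of the deceased (Paloma and Orsolya) are combined into a pool of £225,000.
That pool (£225,000) is divided at the grandchildren's generation equally among Mateus, Flora, Hanna, Declan, and Oskar: £45,000 each.

Oskar receives £45,000.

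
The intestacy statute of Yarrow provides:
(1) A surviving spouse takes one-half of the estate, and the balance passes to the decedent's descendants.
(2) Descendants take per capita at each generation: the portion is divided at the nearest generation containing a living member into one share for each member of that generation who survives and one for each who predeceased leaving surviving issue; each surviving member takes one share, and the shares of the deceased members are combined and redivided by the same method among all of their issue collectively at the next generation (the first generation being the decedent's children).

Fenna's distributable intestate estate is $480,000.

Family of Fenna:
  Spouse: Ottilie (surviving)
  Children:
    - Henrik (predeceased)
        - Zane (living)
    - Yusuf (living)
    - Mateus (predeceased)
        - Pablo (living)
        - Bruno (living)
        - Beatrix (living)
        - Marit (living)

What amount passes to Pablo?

Ottilie takes one-half of $480,000 = $240,000. The remaining $240,000 passes to the descendants.
The descendants' portion ($240,000) is divided at the children's generation into 3 shares of $80,000. Yusuf takes $80,000. The 2 shares of the deceased (Henrik and Mateus) are combined into a pool of $160,000.
That pool ($160,000) is divided at the grandchildren's generation equally among Zane, Pablo, Bruno, Beatrix, and Marit: $32,000 each.

Pablo receives $32,000.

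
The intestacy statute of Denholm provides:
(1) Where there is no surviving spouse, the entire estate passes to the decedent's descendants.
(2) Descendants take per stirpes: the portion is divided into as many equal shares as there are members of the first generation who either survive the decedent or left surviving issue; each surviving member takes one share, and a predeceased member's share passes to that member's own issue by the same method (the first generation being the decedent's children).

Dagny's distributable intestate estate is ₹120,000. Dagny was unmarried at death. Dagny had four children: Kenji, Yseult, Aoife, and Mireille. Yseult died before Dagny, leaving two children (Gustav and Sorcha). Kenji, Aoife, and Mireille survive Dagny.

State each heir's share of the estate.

Kenji: ₹30,000; Gustav: ₹15,000; Sorcha: ₹15,000; Aoife: ₹30,000; Mireille: ₹30,000

The entire ₹120,000 passes to the descendants.
That amount (₹120,000) is divided into 4 shares of ₹30,000: Kenji, Aoife, and Mireille each take ₹30,000; Yseult's ₹30,000 share passes to Yseult's issue.
Yseult's share (₹30,000) is divided into 2 shares of ₹15,000: Gustav and Sorcha each take ₹15,000.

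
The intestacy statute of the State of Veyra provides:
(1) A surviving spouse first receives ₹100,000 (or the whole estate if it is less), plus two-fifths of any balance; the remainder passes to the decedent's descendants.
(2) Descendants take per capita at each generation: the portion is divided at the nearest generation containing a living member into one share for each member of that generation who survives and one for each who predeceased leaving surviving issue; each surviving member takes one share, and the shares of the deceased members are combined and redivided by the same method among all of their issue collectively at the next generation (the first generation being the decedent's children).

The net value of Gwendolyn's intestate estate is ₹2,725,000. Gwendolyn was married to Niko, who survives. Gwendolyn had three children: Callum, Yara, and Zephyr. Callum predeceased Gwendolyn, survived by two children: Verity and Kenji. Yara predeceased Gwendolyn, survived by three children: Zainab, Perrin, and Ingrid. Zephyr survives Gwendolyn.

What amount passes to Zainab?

Niko first takes ₹100,000, leaving a balance of ₹2,625,000. Niko then takes two-fifths of the balance (₹1,050,000), for a total of ₹1,150,000. The remaining ₹1,575,000 passes to the descendants.
The descendants' portion (₹1,575,000) is divided at the children's generation into 3 shares of ₹525,000. Zephyr takes ₹525,000. The 2 shares of the deceased (Callum and Yara) are combined into a pool of ₹1,050,000.
That pool (₹1,050,000) is divided at the grandchildren's generation equally among Verity, Kenji, Zainab, Perrin, and Ingrid: ₹210,000 each.

Zainab receives ₹210,000.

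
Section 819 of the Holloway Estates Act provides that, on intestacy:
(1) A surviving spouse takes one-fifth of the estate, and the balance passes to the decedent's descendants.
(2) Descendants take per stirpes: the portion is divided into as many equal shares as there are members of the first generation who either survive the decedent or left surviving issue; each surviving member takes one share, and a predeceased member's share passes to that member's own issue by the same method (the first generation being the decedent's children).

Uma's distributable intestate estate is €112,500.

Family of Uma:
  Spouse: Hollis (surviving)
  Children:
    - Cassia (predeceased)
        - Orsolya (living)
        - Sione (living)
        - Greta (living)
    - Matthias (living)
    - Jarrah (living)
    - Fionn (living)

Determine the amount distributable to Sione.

Hollis takes one-fifth of €112,500 = €22,500. The remaining €90,000 passes to the descendants.
The descendants' portion (€90,000) is divided into 4 shares of €22,500: Matthias, Jarrah, and Fionn each take €22,500; Cassia's €22,500 share passes to Cassia's issue.
Cassia's share (€22,500) is divided into 3 shares of €7,500: Orsolya, Sione, and Greta each take €7,500.

Sione receives €7,500.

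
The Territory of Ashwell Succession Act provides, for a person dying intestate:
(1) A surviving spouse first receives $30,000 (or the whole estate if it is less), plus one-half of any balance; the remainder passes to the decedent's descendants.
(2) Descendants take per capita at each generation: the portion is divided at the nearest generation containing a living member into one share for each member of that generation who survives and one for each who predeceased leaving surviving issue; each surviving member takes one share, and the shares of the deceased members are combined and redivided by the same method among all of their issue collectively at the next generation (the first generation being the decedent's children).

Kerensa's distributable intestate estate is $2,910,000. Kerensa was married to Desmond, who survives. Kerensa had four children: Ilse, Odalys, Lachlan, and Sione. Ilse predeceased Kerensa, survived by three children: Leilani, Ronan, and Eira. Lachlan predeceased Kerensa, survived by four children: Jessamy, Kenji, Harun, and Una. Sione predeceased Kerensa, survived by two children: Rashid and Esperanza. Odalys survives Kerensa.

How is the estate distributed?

Desmond: $1,470,000; Leilani: $120,000; Ronan: $120,000; Eira: $120,000; Odalys: $360,000; Jessamy: $120,000; Kenji: $120,000; Harun: $120,000; Una: $120,000; Rashid: $120,000; Esperanza: $120,000

Desmond first takes $30,000, leaving a balance of $2,880,000. Desmond then takes one-half of the balance ($1,440,000), for a total of $1,470,000. The remaining $1,440,000 passes to the descendants.
The descendants' portion ($1,440,000) is divided at the children's generation into 4 shares of $360,000. Odalys takes $360,000. The 3 shares of the deceased (Ilse, Lachlan, and Sione) are combined into a pool of $1,080,000.
That pool ($1,080,000) is divided at the grandchildren's generation equally among Leilani, Ronan, Eira, Jessamy, Kenji, Harun, Una, Rashid, and Esperanza: $120,000 each.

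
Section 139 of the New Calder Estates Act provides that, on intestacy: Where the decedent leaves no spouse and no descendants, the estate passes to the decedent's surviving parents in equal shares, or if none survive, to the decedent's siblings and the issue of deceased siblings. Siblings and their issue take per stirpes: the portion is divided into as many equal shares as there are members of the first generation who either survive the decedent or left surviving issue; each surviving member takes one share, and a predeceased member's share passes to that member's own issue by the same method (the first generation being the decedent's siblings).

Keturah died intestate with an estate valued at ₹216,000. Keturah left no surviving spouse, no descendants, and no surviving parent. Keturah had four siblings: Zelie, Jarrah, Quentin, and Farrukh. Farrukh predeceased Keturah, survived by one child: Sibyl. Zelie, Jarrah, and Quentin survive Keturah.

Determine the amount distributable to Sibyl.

The entire ₹216,000 passes to the siblings and their issue.
That amount (₹216,000) is divided into 4 shares of ₹54,000: Zelie, Jarrah, and Quentin each take ₹54,000; Farrukh's ₹54,000 share passes to Farrukh's issue.
Farrukh's share (₹54,000) passes entirely to Sibyl.

Sibyl receives ₹54,000.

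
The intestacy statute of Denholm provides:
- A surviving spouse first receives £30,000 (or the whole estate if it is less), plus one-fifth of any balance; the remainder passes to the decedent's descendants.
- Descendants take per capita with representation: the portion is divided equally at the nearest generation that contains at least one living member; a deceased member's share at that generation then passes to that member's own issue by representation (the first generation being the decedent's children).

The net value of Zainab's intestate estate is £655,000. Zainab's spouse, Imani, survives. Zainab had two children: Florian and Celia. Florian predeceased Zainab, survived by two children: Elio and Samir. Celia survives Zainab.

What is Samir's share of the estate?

Samir receives £125,000.

Imani first takes £30,000, leaving a balance of £625,000. Imani then takes one-fifth of the balance (£125,000), for a total of £155,000. The remaining £500,000 passes to the descendants.
The descendants' portion (£500,000) is divided into 2 shares of £250,000: Celia takes £250,000; Florian's £250,000 share passes to Florian's issue.
Florian's share (£250,000) is divided into 2 shares of £125,000: Elio and Samir each take £125,000.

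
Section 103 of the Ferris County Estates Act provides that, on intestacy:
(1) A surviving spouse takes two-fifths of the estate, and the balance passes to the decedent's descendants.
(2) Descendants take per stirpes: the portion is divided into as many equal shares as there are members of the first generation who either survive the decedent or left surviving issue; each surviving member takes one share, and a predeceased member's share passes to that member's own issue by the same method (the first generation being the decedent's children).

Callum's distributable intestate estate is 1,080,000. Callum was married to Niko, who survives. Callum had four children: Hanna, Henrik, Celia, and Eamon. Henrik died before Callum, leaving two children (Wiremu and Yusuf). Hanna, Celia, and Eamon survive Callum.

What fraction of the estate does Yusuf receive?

Niko takes two-fifths of 1,080,000 = 432,000. The remaining 648,000 passes to the descendants.
The descendants' portion (648,000) is divided into 4 shares of 162,000: Hanna, Celia, and Eamon each take 162,000; Henrik's 162,000 share passes to Henrik's issue.
Henrik's share (162,000) is divided into 2 shares of 81,000: Wiremu and Yusuf each take 81,000.

Yusuf receives 3/40 of the estate.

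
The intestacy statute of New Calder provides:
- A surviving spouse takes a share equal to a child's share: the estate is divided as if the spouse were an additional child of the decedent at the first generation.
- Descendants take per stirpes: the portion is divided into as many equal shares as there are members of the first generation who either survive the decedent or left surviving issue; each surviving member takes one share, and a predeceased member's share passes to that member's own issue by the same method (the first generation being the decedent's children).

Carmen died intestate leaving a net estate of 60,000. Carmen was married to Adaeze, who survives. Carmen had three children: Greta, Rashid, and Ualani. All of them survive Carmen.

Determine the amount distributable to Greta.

Greta receives 15,000.

The spouse counts as an additional share at the children's level, so there are 4 primary shares of 15,000. Adaeze takes one such share (15,000).
The children's combined portion (45,000) is divided into 3 shares of 15,000: Greta, Rashid, and Ualani each take 15,000.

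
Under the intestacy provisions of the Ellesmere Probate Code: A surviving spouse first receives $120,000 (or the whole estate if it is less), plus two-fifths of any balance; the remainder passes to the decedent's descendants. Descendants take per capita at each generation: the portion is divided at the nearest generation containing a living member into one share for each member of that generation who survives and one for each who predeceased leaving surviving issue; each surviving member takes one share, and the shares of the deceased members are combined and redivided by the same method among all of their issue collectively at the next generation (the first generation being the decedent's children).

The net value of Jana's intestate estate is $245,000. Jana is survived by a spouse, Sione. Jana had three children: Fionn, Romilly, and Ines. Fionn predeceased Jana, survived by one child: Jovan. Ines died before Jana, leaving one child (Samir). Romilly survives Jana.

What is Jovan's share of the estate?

Jovan receives $25,000.

Sione first takes $120,000, leaving a balance of $125,000. Sione then takes two-fifths of the balance ($50,000), for a total of $170,000. The remaining $75,000 passes to the descendants.
The descendants' portion ($75,000) is divided at the children's generation into 3 shares of $25,000. Romilly takes $25,000. The 2 shares of the deceased (Fionn and Ines) are combined into a pool of $50,000.
That pool ($50,000) is divided at the grandchildren's generation equally among Jovan and Samir: $25,000 each.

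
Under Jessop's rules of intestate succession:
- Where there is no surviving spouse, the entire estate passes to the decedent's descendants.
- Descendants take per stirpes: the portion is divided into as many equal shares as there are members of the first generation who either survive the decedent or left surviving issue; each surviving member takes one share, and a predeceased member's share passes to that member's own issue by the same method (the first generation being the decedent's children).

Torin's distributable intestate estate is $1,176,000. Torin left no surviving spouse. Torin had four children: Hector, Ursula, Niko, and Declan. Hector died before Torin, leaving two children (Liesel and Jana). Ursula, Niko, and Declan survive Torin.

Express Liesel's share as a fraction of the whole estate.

The entire $1,176,000 passes to the descendants.
That amount ($1,176,000) is divided into 4 shares of $294,000: Ursula, Niko, and Declan each take $294,000; Hector's $294,000 share passes to Hector's issue.
Hector's share ($294,000) is divided into 2 shares of $147,000: Liesel and Jana each take $147,000.

Liesel receives 1/8 of the estate.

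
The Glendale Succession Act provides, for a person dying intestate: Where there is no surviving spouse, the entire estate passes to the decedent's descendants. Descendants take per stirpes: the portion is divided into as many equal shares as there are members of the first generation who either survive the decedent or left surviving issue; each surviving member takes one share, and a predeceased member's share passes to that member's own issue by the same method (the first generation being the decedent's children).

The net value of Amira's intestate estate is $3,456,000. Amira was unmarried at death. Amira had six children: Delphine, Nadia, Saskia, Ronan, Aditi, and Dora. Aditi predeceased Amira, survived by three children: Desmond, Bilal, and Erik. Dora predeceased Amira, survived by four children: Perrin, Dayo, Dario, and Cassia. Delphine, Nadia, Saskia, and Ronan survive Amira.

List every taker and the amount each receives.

Delphine: $576,000; Nadia: $576,000; Saskia: $576,000; Ronan: $576,000; Desmond: $192,000; Bilal: $192,000; Erik: $192,000; Perrin: $144,000; Dayo: $144,000; Dario: $144,000; Cassia: $144,000

The entire $3,456,000 passes to the descendants.
That amount ($3,456,000) is divided into 6 shares of $576,000: Delphine, Nadia, Saskia, and Ronan each take $576,000; Aditi's $576,000 share passes to Aditi's issue; Dora's $576,000 share passes to Dora's issue.
Aditi's share ($576,000) is divided into 3 shares of $192,000: Desmond, Bilal, and Erik each take $192,000.
Dora's share ($576,000) is divided into 4 shares of $144,000: Perrin, Dayo, Dario, and Cassia each take $144,000.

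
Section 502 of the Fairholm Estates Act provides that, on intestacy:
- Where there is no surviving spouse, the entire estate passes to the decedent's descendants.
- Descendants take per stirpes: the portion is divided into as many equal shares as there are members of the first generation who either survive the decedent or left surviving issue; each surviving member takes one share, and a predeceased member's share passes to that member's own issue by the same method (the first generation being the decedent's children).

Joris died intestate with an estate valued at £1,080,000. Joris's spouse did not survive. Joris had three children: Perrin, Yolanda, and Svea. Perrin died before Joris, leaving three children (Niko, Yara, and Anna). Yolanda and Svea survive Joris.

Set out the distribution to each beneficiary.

Niko: £120,000; Yara: £120,000; Anna: £120,000; Yolanda: £360,000; Svea: £360,000

The entire £1,080,000 passes to the descendants.
That amount (£1,080,000) is divided into 3 shares of £360,000: Yolanda and Svea each take £360,000; Perrin's £360,000 share passes to Perrin's issue.
Perrin's share (£360,000) is divided into 3 shares of £120,000: Niko, Yara, and Anna each take £120,000.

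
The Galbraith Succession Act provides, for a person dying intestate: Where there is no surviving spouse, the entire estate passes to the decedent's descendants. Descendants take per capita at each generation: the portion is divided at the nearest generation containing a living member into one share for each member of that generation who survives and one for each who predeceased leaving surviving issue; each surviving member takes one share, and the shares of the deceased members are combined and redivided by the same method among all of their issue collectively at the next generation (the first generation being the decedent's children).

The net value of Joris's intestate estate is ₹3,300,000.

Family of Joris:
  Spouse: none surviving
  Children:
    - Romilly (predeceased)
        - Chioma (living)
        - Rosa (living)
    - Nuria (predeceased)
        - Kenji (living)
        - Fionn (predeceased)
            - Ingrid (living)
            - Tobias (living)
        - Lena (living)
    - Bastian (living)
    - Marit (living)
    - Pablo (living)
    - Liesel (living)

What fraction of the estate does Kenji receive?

The entire ₹3,300,000 passes to the descendants.
That amount (₹3,300,000) is divided at the children's generation into 6 shares of ₹550,000. Bastian, Marit, Pablo, and Liesel each take ₹550,000. The 2 shares of the deceased (Romilly and Nuria) are combined into a pool of ₹1,100,000.
That pool (₹1,100,000) is divided at the grandchildren's generation into 5 shares of ₹220,000. Chioma, Rosa, Kenji, and Lena each take ₹220,000. The remaining share for the deceased Fionn (₹220,000) is carried to the next generation.
That pool (₹220,000) is divided at the great-grandchildren's generation equally among Ingrid and Tobias: ₹110,000 each.

Kenji receives 1/15 of the estate.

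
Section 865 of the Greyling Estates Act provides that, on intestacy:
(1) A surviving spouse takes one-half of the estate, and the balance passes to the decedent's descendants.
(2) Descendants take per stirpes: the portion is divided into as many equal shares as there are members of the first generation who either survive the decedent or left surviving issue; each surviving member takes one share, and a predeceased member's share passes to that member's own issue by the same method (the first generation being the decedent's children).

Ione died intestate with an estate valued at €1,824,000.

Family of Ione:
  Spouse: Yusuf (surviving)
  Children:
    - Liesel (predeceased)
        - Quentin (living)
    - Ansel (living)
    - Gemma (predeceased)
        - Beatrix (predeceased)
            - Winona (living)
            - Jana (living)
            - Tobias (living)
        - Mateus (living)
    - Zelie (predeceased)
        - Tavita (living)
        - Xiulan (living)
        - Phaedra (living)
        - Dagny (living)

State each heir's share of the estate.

Yusuf: €912,000; Quentin: €228,000; Ansel: €228,000; Winona: €38,000; Jana: €38,000; Tobias: €38,000; Mateus: €114,000; Tavita: €57,000; Xiulan: €57,000; Phaedra: €57,000; Dagny: €57,000

Yusuf takes one-half of €1,824,000 = €912,000. The remaining €912,000 passes to the descendants.
The descendants' portion (€912,000) is divided into 4 shares of €228,000: Ansel takes €228,000; Liesel's €228,000 share passes to Liesel's issue; Gemma's €228,000 share passes to Gemma's issue; Zelie's €228,000 share passes to Zelie's issue.
Liesel's share (€228,000) passes entirely to Quentin.
Gemma's share (€228,000) is divided into 2 shares of €114,000: Mateus takes €114,000; Beatrix's €114,000 share passes to Beatrix's issue.
Beatrix's share (€114,000) is divided into 3 shares of €38,000: Winona, Jana, and Tobias each take €38,000.
Zelie's share (€228,000) is divided into 4 shares of €57,000: Tavita, Xiulan, Phaedra, and Dagny each take €57,000.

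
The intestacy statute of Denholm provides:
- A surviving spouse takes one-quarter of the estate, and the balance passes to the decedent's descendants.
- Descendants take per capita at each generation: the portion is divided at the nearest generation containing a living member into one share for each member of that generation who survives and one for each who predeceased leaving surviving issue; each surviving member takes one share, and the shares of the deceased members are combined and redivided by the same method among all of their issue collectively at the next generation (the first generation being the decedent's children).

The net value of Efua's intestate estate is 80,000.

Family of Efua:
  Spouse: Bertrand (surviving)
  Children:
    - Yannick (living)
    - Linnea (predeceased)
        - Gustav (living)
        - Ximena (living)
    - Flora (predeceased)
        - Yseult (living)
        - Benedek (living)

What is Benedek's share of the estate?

Benedek receives 10,000.

Bertrand takes one-quarter of 80,000 = 20,000. The remaining 60,000 passes to the descendants.
The descendants' portion (60,000) is divided at the children's generation into 3 shares of 20,000. Yannick takes 20,000. The 2 shares of the deceased (Linnea and Flora) are combined into a pool of 40,000.
That pool (40,000) is divided at the grandchildren's generation equally among Gustav, Ximena, Yseult, and Benedek: 10,000 each.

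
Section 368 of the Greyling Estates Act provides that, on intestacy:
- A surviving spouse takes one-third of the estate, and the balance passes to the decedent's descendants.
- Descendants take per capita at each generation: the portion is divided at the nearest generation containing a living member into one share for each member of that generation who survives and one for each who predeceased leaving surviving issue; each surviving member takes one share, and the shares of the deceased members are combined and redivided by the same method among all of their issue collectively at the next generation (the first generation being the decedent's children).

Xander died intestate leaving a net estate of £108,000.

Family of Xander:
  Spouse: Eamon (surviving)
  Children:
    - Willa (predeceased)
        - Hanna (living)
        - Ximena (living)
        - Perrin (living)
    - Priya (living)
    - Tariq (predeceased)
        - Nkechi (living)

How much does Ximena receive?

Eamon takes one-third of £108,000 = £36,000. The remaining £72,000 passes to the descendants.
The descendants' portion (£72,000) is divided at the children's generation into 3 shares of £24,000. Priya takes £24,000. The 2 shares of the deceased (Willa and Tariq) are combined into a pool of £48,000.
That pool (£48,000) is divided at the grandchildren's generation equally among Hanna, Ximena, Perrin, and Nkechi: £12,000 each.

Ximena receives £12,000.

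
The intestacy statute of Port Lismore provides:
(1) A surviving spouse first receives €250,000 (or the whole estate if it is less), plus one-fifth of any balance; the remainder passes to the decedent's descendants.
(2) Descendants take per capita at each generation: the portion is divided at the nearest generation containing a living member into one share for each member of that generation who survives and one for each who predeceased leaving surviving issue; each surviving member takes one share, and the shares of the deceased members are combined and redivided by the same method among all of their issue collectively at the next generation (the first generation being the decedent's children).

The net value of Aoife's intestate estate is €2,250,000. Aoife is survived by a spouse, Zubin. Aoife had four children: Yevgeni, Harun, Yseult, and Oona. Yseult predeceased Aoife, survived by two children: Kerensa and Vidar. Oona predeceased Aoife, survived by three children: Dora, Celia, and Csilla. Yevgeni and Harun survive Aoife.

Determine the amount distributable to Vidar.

Zubin first takes €250,000, leaving a balance of €2,000,000. Zubin then takes one-fifth of the balance (€400,000), for a total of €650,000. The remaining €1,600,000 passes to the descendants.
The descendants' portion (€1,600,000) is divided at the children's generation into 4 shares of €400,000. Yevgeni and Harun each take €400,000. The 2 shares of the deceased (Yseult and Oona) are combined into a pool of €800,000.
That pool (€800,000) is divided at the grandchildren's generation equally among Kerensa, Vidar, Dora, Celia, and Csilla: €160,000 each.

Vidar receives €160,000.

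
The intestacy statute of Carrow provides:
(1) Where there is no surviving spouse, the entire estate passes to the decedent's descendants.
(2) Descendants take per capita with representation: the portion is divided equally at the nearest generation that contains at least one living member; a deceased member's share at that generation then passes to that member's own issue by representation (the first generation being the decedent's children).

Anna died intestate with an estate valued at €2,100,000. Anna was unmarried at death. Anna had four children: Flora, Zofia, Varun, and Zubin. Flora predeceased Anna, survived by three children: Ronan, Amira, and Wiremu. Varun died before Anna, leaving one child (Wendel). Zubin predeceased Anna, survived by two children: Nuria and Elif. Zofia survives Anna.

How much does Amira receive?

Amira receives €175,000.

The entire €2,100,000 passes to the descendants.
That amount (€2,100,000) is divided into 4 shares of €525,000: Zofia takes €525,000; Flora's €525,000 share passes to Flora's issue; Varun's €525,000 share passes to Varun's issue; Zubin's €525,000 share passes to Zubin's issue.
Flora's share (€525,000) is divided into 3 shares of €175,000: Ronan, Amira, and Wiremu each take €175,000.
Varun's share (€525,000) passes entirely to Wendel.
Zubin's share (€525,000) is divided into 2 shares of €262,500: Nuria and Elif each take €262,500.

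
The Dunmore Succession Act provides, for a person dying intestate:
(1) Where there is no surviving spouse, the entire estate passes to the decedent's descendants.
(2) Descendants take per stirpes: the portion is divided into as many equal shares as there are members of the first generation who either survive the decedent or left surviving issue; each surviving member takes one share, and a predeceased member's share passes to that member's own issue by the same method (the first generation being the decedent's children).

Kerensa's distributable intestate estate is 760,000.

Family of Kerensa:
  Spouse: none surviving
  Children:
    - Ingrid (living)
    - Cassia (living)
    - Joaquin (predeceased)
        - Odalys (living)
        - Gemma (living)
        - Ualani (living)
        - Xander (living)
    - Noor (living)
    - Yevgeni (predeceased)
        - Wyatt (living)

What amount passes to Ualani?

The entire 760,000 passes to the descendants.
That amount (760,000) is divided into 5 shares of 152,000: Ingrid, Cassia, and Noor each take 152,000; Joaquin's 152,000 share passes to Joaquin's issue; Yevgeni's 152,000 share passes to Yevgeni's issue.
Joaquin's share (152,000) is divided into 4 shares of 38,000: Odalys, Gemma, Ualani, and Xander each take 38,000.
Yevgeni's share (152,000) passes entirely to Wyatt.

Ualani receives 38,000.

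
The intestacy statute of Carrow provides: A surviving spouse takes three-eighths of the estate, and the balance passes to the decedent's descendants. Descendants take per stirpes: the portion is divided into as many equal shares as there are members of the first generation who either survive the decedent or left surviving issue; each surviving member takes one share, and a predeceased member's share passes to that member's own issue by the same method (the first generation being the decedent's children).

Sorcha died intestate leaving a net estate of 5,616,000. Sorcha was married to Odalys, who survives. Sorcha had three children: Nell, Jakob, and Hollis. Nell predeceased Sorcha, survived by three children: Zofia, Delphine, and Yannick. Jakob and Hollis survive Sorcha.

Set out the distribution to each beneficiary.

Odalys takes three-eighths of 5,616,000 = 2,106,000. The remaining 3,510,000 passes to the descendants.
The descendants' portion (3,510,000) is divided into 3 shares of 1,170,000: Jakob and Hollis each take 1,170,000; Nell's 1,170,000 share passes to Nell's issue.
Nell's share (1,170,000) is divided into 3 shares of 390,000: Zofia, Delphine, and Yannick each take 390,000.

Odalys: 2,106,000; Zofia: 390,000; Delphine: 390,000; Yannick: 390,000; Jakob: 1,170,000; Hollis: 1,170,000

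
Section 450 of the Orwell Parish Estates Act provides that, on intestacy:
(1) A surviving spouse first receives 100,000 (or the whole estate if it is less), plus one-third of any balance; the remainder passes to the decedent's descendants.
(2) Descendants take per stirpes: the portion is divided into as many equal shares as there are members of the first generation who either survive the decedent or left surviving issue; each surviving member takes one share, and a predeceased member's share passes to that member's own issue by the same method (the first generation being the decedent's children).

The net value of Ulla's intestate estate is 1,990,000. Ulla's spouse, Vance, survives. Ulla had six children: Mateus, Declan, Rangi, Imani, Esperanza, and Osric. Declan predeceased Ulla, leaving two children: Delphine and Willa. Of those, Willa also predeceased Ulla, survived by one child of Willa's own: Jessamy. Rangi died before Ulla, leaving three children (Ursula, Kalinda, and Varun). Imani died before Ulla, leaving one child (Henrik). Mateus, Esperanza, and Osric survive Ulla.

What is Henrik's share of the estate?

Vance first takes 100,000, leaving a balance of 1,890,000. Vance then takes one-third of the balance (630,000), for a total of 730,000. The remaining 1,260,000 passes to the descendants.
The descendants' portion (1,260,000) is divided into 6 shares of 210,000: Mateus, Esperanza, and Osric each take 210,000; Declan's 210,000 share passes to Declan's issue; Rangi's 210,000 share passes to Rangi's issue; Imani's 210,000 share passes to Imani's issue.
Declan's share (210,000) is divided into 2 shares of 105,000: Delphine takes 105,000; Willa's 105,000 share passes to Willa's issue.
Willa's share (105,000) passes entirely to Jessamy.
Rangi's share (210,000) is divided into 3 shares of 70,000: Ursula, Kalinda, and Varun each take 70,000.
Imani's share (210,000) passes entirely to Henrik.

Henrik receives 210,000.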